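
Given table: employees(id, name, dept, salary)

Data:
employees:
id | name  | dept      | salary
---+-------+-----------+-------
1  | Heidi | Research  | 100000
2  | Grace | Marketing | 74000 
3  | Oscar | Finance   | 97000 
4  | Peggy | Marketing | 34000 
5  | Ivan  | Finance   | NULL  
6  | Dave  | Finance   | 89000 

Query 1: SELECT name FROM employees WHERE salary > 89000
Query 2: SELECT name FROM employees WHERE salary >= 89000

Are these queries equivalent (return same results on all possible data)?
No, not equivalent

Query 1 returns: [('Heidi',), ('Oscar',)]
Query 2 returns: [('Heidi',), ('Oscar',), ('Dave',)]

Reason: > vs >= gives different results when salary = 89000 exists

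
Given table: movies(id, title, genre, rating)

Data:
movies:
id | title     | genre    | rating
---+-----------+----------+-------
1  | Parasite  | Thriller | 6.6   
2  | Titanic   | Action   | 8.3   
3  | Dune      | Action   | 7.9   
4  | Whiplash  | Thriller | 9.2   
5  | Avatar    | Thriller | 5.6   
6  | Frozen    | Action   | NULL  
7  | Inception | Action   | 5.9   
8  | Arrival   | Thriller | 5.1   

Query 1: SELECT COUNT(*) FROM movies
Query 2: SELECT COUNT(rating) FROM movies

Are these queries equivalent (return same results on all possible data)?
No, not equivalent

Query 1 returns: [(8,)]
Query 2 returns: [(7,)]

Reason: COUNT(*) includes NULLs, COUNT(column) excludes them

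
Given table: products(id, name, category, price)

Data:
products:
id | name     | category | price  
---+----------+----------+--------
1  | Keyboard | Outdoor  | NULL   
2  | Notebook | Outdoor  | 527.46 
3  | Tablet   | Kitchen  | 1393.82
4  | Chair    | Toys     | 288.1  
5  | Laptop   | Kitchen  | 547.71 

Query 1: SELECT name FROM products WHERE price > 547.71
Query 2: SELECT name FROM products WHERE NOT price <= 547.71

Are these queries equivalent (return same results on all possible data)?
Yes, equivalent

Both queries return: [('Tablet',)]

Reason: Both filter price > 547.71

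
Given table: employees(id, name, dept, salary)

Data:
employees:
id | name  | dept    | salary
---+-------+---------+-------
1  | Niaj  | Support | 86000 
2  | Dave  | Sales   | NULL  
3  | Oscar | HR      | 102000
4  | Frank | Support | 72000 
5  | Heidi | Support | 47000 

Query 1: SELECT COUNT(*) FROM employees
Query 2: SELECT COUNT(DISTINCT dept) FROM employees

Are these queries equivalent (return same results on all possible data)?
No, not equivalent

Query 1 returns: [(5,)]
Query 2 returns: [(3,)]

Reason: COUNT(*) counts rows, COUNT(DISTINCT dept) counts unique depts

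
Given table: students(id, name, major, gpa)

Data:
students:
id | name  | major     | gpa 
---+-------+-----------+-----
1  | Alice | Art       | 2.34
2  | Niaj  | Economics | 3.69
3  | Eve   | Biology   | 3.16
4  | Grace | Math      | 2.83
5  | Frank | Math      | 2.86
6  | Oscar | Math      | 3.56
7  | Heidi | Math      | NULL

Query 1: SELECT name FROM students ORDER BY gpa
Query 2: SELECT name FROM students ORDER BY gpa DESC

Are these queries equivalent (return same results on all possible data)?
No, not equivalent

Query 1 returns: [('Heidi',), ('Alice',), ('Grace',), ('Frank',), ('Eve',), ('Oscar',), ('Niaj',)]
Query 2 returns: [('Niaj',), ('Oscar',), ('Eve',), ('Frank',), ('Grace',), ('Alice',), ('Heidi',)]

Reason: ASC vs DESC gives opposite ordering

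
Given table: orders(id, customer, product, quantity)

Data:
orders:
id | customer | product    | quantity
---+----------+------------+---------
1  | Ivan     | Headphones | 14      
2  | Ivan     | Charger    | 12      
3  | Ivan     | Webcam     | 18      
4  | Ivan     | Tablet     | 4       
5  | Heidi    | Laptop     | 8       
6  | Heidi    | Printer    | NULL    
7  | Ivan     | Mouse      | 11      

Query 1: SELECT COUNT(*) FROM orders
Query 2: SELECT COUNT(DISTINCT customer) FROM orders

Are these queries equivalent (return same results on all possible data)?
No, not equivalent

Query 1 returns: [(7,)]
Query 2 returns: [(2,)]

Reason: COUNT(*) counts rows, COUNT(DISTINCT customer) counts unique customers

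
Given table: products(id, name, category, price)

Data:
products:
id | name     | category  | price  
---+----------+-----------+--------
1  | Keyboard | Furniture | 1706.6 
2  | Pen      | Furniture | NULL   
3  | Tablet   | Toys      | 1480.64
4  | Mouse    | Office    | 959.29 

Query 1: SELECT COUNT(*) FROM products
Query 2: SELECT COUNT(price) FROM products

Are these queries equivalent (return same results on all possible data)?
No, not equivalent

Query 1 returns: [(4,)]
Query 2 returns: [(3,)]

Reason: COUNT(*) includes NULLs, COUNT(column) excludes them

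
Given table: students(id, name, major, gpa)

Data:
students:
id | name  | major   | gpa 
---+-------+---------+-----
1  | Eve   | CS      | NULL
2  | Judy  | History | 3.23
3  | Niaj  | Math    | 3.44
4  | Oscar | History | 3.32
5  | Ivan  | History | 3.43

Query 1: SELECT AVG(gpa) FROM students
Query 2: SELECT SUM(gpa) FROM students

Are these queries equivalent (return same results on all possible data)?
No, not equivalent

Query 1 returns: [(3.355,)]
Query 2 returns: [(13.42,)]

Reason: AVG vs SUM give different aggregate values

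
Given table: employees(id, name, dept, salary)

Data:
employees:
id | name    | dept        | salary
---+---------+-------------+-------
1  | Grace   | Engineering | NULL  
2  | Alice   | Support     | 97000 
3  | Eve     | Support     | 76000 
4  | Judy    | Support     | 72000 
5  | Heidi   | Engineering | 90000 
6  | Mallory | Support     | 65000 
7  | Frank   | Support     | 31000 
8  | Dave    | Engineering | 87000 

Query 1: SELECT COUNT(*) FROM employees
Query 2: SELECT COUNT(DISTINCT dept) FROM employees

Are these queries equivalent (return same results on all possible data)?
No, not equivalent

Query 1 returns: [(8,)]
Query 2 returns: [(2,)]

Reason: COUNT(*) counts rows, COUNT(DISTINCT dept) counts unique depts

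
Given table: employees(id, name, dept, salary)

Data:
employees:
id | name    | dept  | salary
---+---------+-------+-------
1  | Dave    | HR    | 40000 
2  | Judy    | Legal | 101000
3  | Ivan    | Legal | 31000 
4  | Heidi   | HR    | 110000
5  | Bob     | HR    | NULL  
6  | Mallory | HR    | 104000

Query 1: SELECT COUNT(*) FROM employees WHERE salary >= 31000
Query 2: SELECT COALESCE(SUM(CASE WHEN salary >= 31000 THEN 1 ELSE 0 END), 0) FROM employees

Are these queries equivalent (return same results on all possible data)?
Yes, equivalent

Both queries return: [(5,)]

Reason: COUNT with WHERE vs conditional SUM (COALESCE handles empty-table NULL)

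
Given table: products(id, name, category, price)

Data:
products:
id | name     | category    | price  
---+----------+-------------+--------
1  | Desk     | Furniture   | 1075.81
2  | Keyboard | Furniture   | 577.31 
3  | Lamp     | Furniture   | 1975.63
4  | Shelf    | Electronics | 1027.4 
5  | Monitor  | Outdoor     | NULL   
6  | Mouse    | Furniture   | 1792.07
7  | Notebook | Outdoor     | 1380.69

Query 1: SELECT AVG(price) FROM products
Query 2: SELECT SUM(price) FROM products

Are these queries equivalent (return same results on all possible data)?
No, not equivalent

Query 1 returns: [(1304.8183333333334,)]
Query 2 returns: [(7828.91,)]

Reason: AVG vs SUM give different aggregate values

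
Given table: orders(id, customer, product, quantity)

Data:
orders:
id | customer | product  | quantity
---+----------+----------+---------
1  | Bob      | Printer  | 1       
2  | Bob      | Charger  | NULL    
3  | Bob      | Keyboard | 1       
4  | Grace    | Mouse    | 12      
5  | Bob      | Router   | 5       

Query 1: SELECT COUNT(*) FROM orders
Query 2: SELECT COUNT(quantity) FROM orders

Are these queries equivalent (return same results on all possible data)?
No, not equivalent

Query 1 returns: [(5,)]
Query 2 returns: [(4,)]

Reason: COUNT(*) includes NULLs, COUNT(column) excludes them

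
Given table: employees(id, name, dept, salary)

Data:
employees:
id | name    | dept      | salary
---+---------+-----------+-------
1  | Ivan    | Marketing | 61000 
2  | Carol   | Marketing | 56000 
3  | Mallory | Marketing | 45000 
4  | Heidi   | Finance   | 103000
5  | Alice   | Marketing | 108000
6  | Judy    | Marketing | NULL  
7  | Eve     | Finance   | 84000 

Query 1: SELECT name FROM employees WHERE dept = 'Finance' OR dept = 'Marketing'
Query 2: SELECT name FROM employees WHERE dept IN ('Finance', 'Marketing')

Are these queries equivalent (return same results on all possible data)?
Yes, equivalent

Both queries return: [('Alice',), ('Carol',), ('Eve',), ('Heidi',), ('Ivan',), ('Judy',), ('Mallory',)]

Reason: OR vs IN are equivalent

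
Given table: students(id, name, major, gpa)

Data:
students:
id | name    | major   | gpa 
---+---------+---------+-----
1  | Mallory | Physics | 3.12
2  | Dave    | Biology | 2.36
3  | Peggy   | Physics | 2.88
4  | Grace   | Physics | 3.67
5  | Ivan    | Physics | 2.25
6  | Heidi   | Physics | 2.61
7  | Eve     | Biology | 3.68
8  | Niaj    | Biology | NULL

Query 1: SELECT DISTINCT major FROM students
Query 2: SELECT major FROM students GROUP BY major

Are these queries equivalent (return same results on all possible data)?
Yes, equivalent

Both queries return: [('Biology',), ('Physics',)]

Reason: Both get unique majors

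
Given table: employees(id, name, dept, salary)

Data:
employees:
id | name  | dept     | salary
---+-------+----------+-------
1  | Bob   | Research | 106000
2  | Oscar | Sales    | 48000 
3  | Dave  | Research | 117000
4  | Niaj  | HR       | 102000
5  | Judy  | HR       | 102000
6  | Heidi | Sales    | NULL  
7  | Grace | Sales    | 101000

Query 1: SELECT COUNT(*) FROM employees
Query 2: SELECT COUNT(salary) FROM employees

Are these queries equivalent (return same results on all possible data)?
No, not equivalent

Query 1 returns: [(7,)]
Query 2 returns: [(6,)]

Reason: COUNT(*) includes NULLs, COUNT(column) excludes them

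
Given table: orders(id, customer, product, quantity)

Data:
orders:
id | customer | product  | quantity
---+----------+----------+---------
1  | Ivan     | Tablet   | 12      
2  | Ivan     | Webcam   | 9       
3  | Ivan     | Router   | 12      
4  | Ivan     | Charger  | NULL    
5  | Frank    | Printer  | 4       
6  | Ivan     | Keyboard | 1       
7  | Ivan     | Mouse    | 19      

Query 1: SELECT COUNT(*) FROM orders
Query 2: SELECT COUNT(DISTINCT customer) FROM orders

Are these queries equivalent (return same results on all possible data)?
No, not equivalent

Query 1 returns: [(7,)]
Query 2 returns: [(2,)]

Reason: COUNT(*) counts rows, COUNT(DISTINCT customer) counts unique customers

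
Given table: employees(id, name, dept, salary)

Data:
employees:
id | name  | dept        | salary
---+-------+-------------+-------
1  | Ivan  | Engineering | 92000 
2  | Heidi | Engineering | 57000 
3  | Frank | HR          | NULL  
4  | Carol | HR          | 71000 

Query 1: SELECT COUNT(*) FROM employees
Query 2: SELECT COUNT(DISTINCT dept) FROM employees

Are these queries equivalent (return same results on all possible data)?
No, not equivalent

Query 1 returns: [(4,)]
Query 2 returns: [(2,)]

Reason: COUNT(*) counts rows, COUNT(DISTINCT dept) counts unique depts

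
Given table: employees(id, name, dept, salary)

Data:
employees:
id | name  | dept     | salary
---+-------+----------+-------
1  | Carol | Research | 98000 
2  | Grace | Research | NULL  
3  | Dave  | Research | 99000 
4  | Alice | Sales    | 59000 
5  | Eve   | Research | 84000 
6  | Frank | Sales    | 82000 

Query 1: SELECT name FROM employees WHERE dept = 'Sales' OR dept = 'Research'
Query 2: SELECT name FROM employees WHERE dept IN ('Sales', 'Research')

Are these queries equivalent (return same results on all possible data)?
Yes, equivalent

Both queries return: [('Alice',), ('Carol',), ('Dave',), ('Eve',), ('Frank',), ('Grace',)]

Reason: OR vs IN are equivalent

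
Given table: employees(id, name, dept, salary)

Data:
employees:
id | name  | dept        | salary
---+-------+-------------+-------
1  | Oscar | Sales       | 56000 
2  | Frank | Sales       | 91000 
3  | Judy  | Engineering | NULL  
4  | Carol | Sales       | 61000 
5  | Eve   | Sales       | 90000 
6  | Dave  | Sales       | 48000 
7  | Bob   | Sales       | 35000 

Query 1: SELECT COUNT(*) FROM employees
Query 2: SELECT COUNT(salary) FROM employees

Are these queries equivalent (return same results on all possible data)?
No, not equivalent

Query 1 returns: [(7,)]
Query 2 returns: [(6,)]

Reason: COUNT(*) includes NULLs, COUNT(column) excludes them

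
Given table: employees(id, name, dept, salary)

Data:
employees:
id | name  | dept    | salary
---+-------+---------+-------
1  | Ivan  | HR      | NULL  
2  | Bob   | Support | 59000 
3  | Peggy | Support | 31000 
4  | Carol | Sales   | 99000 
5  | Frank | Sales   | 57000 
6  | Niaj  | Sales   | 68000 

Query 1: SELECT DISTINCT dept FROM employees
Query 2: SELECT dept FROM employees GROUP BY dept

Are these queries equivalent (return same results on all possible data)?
Yes, equivalent

Both queries return: [('HR',), ('Sales',), ('Support',)]

Reason: Both get unique depts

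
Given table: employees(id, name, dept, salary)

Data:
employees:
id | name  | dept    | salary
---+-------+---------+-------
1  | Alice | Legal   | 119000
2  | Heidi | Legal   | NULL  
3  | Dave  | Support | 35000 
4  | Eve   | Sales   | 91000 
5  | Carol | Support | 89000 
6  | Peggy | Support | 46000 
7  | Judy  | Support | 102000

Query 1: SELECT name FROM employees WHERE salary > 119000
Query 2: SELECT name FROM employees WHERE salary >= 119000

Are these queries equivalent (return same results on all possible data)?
No, not equivalent

Query 1 returns: []
Query 2 returns: [('Alice',)]

Reason: > vs >= gives different results when salary = 119000 exists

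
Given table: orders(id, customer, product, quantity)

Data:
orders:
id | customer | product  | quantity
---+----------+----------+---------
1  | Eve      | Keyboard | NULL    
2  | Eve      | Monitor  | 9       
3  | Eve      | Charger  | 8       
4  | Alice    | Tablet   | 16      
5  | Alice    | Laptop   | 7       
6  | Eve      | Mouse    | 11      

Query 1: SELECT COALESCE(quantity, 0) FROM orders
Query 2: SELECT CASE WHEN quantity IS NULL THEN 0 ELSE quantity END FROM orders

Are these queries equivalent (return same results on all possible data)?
Yes, equivalent

Both queries return: [(0,), (7,), (8,), (9,), (11,), (16,)]

Reason: COALESCE vs CASE for NULL handling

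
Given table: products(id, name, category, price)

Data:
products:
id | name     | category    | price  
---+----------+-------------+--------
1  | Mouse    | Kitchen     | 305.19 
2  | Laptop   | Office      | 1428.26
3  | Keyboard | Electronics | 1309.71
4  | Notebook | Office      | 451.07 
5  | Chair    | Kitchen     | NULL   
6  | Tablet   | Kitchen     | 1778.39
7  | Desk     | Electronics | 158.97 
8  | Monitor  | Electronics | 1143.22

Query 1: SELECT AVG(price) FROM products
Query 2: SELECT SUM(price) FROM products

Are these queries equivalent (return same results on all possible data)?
No, not equivalent

Query 1 returns: [(939.2585714285715,)]
Query 2 returns: [(6574.81,)]

Reason: AVG vs SUM give different aggregate values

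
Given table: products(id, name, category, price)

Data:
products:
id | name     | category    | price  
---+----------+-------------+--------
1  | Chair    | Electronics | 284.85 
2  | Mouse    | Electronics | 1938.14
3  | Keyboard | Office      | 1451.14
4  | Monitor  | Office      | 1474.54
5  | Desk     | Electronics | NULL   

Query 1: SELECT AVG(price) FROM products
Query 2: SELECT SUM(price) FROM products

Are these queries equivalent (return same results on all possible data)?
No, not equivalent

Query 1 returns: [(1287.1675,)]
Query 2 returns: [(5148.67,)]

Reason: AVG vs SUM give different aggregate values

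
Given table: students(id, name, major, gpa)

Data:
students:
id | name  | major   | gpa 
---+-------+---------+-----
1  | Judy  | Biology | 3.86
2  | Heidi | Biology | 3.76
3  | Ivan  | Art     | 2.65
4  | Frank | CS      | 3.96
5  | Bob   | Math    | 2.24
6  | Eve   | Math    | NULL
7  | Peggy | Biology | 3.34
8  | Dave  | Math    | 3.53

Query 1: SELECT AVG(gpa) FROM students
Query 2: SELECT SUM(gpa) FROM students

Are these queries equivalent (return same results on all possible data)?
No, not equivalent

Query 1 returns: [(3.334285714285714,)]
Query 2 returns: [(23.34,)]

Reason: AVG vs SUM give different aggregate values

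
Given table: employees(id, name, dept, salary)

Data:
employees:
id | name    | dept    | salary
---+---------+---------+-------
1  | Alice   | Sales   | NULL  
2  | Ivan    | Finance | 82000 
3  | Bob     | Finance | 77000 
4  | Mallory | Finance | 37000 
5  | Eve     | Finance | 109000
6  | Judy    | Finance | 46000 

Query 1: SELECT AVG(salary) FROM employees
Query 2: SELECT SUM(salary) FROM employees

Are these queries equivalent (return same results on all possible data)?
No, not equivalent

Query 1 returns: [(70200.0,)]
Query 2 returns: [(351000,)]

Reason: AVG vs SUM give different aggregate values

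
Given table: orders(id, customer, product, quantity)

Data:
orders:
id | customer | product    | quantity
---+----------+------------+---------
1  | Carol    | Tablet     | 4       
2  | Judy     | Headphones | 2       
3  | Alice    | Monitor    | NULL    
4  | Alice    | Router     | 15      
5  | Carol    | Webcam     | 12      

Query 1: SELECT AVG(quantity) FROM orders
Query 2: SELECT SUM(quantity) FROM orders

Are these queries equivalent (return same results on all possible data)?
No, not equivalent

Query 1 returns: [(8.25,)]
Query 2 returns: [(33,)]

Reason: AVG vs SUM give different aggregate values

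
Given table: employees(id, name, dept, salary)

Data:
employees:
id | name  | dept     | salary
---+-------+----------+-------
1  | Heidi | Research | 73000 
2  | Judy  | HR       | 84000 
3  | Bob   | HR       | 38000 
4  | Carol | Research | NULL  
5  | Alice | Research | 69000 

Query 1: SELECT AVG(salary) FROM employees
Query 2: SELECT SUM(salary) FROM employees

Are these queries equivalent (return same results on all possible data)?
No, not equivalent

Query 1 returns: [(66000.0,)]
Query 2 returns: [(264000,)]

Reason: AVG vs SUM give different aggregate values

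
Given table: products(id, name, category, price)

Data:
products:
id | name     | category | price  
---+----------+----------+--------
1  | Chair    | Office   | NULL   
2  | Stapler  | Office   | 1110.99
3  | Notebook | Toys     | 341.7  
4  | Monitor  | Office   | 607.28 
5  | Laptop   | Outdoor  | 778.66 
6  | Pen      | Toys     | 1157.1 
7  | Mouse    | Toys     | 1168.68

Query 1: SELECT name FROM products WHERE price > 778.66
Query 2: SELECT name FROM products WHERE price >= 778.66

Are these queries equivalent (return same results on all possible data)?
No, not equivalent

Query 1 returns: [('Stapler',), ('Pen',), ('Mouse',)]
Query 2 returns: [('Stapler',), ('Laptop',), ('Pen',), ('Mouse',)]

Reason: > vs >= gives different results when price = 778.66 exists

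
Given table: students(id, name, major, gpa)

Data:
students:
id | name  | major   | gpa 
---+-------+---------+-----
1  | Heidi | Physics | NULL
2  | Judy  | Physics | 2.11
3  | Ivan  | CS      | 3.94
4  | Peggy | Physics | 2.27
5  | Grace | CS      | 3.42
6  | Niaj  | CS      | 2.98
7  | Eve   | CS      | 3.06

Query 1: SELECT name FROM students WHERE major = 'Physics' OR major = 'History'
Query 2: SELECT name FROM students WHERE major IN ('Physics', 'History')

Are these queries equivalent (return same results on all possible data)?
Yes, equivalent

Both queries return: [('Heidi',), ('Judy',), ('Peggy',)]

Reason: OR vs IN are equivalent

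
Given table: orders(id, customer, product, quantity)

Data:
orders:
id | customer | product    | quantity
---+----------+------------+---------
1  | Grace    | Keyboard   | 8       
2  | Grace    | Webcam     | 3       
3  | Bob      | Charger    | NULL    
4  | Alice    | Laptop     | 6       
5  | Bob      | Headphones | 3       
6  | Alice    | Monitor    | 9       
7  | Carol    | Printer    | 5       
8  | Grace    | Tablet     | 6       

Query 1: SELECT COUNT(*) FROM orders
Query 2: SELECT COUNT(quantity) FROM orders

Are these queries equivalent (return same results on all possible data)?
No, not equivalent

Query 1 returns: [(8,)]
Query 2 returns: [(7,)]

Reason: COUNT(*) includes NULLs, COUNT(column) excludes them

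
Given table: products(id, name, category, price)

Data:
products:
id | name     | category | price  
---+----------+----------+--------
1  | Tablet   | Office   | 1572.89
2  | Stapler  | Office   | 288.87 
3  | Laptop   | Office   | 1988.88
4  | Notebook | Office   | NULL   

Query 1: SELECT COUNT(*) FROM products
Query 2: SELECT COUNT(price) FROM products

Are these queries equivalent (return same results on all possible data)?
No, not equivalent

Query 1 returns: [(4,)]
Query 2 returns: [(3,)]

Reason: COUNT(*) includes NULLs, COUNT(column) excludes them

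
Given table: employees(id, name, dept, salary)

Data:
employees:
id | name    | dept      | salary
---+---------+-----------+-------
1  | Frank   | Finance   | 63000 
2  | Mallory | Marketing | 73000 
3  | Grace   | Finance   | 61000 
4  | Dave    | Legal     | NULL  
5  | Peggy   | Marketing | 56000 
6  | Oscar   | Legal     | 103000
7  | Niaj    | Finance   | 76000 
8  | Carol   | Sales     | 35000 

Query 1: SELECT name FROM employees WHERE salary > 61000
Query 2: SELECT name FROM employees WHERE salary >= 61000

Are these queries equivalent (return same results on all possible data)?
No, not equivalent

Query 1 returns: [('Frank',), ('Mallory',), ('Oscar',), ('Niaj',)]
Query 2 returns: [('Frank',), ('Mallory',), ('Grace',), ('Oscar',), ('Niaj',)]

Reason: > vs >= gives different results when salary = 61000 exists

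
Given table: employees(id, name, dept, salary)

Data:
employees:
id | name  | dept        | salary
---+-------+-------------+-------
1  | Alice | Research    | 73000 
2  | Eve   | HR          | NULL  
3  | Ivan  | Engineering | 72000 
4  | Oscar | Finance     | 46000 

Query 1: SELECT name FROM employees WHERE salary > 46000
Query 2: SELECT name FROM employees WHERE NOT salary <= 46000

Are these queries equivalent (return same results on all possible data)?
Yes, equivalent

Both queries return: [('Alice',), ('Ivan',)]

Reason: Both filter salary > 46000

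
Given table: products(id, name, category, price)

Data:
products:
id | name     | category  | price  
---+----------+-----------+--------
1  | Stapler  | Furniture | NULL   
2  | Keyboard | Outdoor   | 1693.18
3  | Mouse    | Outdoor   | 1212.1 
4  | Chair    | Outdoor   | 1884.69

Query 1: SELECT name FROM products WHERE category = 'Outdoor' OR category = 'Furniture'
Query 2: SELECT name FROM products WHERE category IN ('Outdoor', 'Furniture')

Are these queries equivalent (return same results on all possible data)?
Yes, equivalent

Both queries return: [('Chair',), ('Keyboard',), ('Mouse',), ('Stapler',)]

Reason: OR vs IN are equivalent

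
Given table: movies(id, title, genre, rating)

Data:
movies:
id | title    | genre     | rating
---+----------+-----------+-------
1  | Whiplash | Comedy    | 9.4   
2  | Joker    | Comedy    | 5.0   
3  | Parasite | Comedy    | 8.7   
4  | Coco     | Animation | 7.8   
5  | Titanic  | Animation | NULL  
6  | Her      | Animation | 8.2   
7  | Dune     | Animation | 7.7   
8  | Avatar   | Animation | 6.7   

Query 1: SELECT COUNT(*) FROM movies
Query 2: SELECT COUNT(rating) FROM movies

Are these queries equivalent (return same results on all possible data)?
No, not equivalent

Query 1 returns: [(8,)]
Query 2 returns: [(7,)]

Reason: COUNT(*) includes NULLs, COUNT(column) excludes them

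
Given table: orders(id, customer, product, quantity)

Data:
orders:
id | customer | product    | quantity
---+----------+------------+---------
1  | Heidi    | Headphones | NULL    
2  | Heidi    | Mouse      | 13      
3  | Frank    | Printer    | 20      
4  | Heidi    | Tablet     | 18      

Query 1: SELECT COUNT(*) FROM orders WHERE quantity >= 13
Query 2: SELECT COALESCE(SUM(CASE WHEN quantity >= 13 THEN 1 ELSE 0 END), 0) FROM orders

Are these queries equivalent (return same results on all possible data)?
Yes, equivalent

Both queries return: [(3,)]

Reason: COUNT with WHERE vs conditional SUM (COALESCE handles empty-table NULL)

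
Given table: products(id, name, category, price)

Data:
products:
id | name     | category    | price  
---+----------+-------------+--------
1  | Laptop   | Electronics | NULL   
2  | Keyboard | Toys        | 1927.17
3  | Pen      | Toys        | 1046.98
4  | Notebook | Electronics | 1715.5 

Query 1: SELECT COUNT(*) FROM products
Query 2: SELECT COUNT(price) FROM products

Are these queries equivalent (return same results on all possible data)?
No, not equivalent

Query 1 returns: [(4,)]
Query 2 returns: [(3,)]

Reason: COUNT(*) includes NULLs, COUNT(column) excludes them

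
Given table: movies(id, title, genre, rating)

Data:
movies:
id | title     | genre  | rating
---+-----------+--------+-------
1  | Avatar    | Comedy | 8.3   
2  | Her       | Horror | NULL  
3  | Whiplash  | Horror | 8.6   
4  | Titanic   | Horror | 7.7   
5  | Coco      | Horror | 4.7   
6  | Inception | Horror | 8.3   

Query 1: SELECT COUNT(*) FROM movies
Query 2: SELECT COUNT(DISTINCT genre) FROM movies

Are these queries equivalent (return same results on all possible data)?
No, not equivalent

Query 1 returns: [(6,)]
Query 2 returns: [(2,)]

Reason: COUNT(*) counts rows, COUNT(DISTINCT genre) counts unique genres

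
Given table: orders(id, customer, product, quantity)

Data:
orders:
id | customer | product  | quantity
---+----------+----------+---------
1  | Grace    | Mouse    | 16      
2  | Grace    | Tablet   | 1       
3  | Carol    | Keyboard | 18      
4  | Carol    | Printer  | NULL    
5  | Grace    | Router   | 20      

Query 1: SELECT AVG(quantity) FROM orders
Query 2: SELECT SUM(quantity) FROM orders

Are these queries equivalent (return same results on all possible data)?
No, not equivalent

Query 1 returns: [(13.75,)]
Query 2 returns: [(55,)]

Reason: AVG vs SUM give different aggregate values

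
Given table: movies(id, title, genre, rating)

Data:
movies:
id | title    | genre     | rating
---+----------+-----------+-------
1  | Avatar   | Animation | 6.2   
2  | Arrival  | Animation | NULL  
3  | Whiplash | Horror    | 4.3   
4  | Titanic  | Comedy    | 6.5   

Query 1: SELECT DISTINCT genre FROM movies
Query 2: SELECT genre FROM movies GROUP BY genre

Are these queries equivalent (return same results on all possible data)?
Yes, equivalent

Both queries return: [('Animation',), ('Comedy',), ('Horror',)]

Reason: Both get unique genres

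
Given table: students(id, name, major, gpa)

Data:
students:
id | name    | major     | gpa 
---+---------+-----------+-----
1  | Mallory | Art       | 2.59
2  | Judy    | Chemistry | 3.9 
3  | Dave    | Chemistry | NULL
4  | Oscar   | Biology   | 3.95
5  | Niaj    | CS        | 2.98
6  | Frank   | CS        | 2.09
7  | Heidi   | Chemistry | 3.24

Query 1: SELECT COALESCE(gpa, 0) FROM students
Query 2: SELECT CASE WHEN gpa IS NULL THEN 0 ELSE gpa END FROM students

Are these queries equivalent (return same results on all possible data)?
Yes, equivalent

Both queries return: [(0,), (2.09,), (2.59,), (2.98,), (3.24,), (3.9,), (3.95,)]

Reason: COALESCE vs CASE for NULL handling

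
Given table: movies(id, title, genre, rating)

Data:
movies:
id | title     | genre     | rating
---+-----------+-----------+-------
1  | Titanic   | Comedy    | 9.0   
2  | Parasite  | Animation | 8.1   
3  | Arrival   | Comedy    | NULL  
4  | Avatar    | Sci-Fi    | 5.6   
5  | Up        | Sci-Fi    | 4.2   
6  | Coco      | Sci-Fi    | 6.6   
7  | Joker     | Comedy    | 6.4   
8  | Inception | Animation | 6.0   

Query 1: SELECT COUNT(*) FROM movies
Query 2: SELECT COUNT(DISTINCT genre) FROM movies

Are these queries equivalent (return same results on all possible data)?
No, not equivalent

Query 1 returns: [(8,)]
Query 2 returns: [(3,)]

Reason: COUNT(*) counts rows, COUNT(DISTINCT genre) counts unique genres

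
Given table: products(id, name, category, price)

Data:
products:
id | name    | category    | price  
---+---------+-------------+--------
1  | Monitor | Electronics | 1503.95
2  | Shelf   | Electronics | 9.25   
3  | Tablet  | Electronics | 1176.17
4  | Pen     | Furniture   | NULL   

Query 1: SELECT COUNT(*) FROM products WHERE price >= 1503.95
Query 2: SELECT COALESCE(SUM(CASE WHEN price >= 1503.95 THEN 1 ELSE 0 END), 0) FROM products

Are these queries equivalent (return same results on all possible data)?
Yes, equivalent

Both queries return: [(1,)]

Reason: COUNT with WHERE vs conditional SUM (COALESCE handles empty-table NULL)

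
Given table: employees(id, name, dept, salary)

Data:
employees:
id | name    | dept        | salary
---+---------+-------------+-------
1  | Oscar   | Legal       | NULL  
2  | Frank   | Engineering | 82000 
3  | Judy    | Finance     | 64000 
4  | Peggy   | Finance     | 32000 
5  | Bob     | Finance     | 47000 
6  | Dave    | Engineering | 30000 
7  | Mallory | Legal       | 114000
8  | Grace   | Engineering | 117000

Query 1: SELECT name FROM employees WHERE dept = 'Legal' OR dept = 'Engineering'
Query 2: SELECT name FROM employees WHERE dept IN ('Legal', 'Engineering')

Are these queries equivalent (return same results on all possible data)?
Yes, equivalent

Both queries return: [('Dave',), ('Frank',), ('Grace',), ('Mallory',), ('Oscar',)]

Reason: OR vs IN are equivalent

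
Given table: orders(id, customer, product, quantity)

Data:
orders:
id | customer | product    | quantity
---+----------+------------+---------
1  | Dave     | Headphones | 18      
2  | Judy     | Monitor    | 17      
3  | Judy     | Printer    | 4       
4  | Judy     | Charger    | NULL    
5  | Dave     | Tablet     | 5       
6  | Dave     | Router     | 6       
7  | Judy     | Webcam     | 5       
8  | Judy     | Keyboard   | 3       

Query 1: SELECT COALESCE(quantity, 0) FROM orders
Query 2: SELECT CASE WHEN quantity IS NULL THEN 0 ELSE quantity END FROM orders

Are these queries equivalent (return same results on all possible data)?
Yes, equivalent

Both queries return: [(0,), (3,), (4,), (5,), (5,), (6,), (17,), (18,)]

Reason: COALESCE vs CASE for NULL handling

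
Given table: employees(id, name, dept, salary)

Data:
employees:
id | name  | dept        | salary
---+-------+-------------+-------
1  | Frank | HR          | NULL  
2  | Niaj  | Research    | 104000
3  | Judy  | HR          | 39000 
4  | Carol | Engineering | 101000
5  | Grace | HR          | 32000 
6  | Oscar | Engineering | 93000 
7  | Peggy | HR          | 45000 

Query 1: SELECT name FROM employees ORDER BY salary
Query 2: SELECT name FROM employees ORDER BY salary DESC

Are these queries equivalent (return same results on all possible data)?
No, not equivalent

Query 1 returns: [('Frank',), ('Grace',), ('Judy',), ('Peggy',), ('Oscar',), ('Carol',), ('Niaj',)]
Query 2 returns: [('Niaj',), ('Carol',), ('Oscar',), ('Peggy',), ('Judy',), ('Grace',), ('Frank',)]

Reason: ASC vs DESC gives opposite ordering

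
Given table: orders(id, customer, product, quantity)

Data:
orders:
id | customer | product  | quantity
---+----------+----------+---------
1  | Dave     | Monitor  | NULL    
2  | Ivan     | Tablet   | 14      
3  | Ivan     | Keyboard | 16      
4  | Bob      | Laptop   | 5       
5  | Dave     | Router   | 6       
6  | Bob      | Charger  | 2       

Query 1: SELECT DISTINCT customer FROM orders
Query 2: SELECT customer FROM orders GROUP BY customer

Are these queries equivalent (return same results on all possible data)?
Yes, equivalent

Both queries return: [('Bob',), ('Dave',), ('Ivan',)]

Reason: Both get unique customers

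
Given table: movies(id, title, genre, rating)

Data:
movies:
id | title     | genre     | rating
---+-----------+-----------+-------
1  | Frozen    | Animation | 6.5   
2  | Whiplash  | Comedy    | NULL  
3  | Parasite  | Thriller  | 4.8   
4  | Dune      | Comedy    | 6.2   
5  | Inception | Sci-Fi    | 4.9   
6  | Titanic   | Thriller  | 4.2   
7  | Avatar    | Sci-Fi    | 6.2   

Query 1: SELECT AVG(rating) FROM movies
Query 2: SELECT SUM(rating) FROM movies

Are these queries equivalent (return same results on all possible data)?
No, not equivalent

Query 1 returns: [(5.466666666666666,)]
Query 2 returns: [(32.8,)]

Reason: AVG vs SUM give different aggregate values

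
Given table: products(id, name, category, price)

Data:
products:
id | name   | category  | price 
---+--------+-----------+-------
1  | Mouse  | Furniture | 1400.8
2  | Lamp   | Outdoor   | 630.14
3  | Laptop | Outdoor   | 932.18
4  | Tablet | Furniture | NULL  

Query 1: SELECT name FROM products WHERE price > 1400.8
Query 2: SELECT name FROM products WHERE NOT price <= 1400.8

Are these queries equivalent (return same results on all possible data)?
Yes, equivalent

Both queries return: []

Reason: Both filter price > 1400.8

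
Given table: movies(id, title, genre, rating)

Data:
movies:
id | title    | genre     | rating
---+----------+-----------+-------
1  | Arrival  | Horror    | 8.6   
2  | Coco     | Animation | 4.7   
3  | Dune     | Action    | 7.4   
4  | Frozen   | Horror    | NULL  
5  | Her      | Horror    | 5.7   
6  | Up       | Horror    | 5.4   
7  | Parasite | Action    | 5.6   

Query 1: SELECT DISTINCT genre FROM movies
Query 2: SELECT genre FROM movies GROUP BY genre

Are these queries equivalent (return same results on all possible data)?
Yes, equivalent

Both queries return: [('Action',), ('Animation',), ('Horror',)]

Reason: Both get unique genres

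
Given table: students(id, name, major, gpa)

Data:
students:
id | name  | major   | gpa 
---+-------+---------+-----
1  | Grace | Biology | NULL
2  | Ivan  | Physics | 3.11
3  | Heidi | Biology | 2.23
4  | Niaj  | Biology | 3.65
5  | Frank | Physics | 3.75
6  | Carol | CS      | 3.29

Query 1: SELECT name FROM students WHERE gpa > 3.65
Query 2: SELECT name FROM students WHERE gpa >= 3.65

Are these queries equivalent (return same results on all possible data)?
No, not equivalent

Query 1 returns: [('Frank',)]
Query 2 returns: [('Niaj',), ('Frank',)]

Reason: > vs >= gives different results when gpa = 3.65 exists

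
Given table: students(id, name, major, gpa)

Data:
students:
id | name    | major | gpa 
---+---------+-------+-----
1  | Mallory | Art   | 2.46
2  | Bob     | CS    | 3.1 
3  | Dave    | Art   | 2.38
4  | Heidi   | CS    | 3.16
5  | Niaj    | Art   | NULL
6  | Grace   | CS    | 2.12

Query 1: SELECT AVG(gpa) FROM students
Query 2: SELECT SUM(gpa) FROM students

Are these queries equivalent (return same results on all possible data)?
No, not equivalent

Query 1 returns: [(2.644,)]
Query 2 returns: [(13.22,)]

Reason: AVG vs SUM give different aggregate values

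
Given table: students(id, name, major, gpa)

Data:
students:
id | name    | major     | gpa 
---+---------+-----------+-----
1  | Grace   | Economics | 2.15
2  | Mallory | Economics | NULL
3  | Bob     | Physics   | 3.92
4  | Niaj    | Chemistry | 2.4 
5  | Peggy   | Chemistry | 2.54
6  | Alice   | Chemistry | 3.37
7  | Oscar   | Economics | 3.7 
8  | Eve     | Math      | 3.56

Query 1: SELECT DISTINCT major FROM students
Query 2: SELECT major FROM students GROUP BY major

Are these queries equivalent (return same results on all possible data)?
Yes, equivalent

Both queries return: [('Chemistry',), ('Economics',), ('Math',), ('Physics',)]

Reason: Both get unique majors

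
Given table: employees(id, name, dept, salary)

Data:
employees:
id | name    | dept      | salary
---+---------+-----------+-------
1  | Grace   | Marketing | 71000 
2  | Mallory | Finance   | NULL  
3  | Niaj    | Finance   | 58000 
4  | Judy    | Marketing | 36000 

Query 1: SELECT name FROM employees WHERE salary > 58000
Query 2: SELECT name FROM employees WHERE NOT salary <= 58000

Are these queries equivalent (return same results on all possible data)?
Yes, equivalent

Both queries return: [('Grace',)]

Reason: Both filter salary > 58000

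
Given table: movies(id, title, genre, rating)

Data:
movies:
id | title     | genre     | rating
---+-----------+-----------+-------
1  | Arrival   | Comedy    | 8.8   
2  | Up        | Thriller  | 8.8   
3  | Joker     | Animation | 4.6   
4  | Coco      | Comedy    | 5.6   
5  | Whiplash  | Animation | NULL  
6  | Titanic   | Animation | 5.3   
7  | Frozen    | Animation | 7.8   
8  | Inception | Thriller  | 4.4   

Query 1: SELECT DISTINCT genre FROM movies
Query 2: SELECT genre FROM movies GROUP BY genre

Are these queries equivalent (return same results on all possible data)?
Yes, equivalent

Both queries return: [('Animation',), ('Comedy',), ('Thriller',)]

Reason: Both get unique genres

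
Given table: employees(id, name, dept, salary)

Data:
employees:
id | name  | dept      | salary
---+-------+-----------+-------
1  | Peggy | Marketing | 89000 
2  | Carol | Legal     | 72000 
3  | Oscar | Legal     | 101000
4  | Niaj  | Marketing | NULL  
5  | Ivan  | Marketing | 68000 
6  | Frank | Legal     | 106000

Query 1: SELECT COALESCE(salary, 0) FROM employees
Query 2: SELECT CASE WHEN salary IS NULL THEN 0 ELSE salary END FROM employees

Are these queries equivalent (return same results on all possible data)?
Yes, equivalent

Both queries return: [(0,), (68000,), (72000,), (89000,), (101000,), (106000,)]

Reason: COALESCE vs CASE for NULL handling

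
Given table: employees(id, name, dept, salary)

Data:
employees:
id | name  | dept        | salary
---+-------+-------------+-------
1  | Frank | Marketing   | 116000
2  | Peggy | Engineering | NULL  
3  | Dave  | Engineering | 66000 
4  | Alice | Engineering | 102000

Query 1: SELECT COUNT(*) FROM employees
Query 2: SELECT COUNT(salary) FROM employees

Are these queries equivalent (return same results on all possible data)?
No, not equivalent

Query 1 returns: [(4,)]
Query 2 returns: [(3,)]

Reason: COUNT(*) includes NULLs, COUNT(column) excludes them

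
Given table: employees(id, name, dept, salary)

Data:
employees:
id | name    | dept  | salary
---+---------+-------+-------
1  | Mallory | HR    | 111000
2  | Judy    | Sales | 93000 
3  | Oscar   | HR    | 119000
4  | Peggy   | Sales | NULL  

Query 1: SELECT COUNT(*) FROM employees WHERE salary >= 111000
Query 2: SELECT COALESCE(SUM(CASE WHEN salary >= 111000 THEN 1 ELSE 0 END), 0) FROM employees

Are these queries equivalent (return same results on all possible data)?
Yes, equivalent

Both queries return: [(2,)]

Reason: COUNT with WHERE vs conditional SUM (COALESCE handles empty-table NULL)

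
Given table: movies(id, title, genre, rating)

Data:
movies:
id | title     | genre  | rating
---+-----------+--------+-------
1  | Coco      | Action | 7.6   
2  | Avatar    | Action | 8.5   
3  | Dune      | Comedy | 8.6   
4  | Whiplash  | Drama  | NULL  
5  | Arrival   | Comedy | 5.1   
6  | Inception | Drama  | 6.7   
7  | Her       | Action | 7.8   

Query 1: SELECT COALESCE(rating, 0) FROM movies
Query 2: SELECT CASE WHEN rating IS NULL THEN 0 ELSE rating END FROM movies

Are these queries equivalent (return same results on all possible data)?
Yes, equivalent

Both queries return: [(0,), (5.1,), (6.7,), (7.6,), (7.8,), (8.5,), (8.6,)]

Reason: COALESCE vs CASE for NULL handling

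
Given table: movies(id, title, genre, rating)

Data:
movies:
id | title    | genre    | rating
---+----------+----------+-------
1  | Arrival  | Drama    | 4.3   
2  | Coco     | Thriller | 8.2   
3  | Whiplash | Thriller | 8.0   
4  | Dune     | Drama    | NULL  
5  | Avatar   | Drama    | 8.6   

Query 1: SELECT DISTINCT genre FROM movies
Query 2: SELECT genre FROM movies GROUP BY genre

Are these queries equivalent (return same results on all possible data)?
Yes, equivalent

Both queries return: [('Drama',), ('Thriller',)]

Reason: Both get unique genres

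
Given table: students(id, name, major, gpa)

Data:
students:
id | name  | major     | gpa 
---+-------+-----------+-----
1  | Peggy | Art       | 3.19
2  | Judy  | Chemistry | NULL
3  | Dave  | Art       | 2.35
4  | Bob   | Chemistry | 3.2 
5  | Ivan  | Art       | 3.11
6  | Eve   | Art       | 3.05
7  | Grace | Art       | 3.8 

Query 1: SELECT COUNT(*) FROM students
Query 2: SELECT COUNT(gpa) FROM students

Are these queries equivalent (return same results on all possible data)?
No, not equivalent

Query 1 returns: [(7,)]
Query 2 returns: [(6,)]

Reason: COUNT(*) includes NULLs, COUNT(column) excludes them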